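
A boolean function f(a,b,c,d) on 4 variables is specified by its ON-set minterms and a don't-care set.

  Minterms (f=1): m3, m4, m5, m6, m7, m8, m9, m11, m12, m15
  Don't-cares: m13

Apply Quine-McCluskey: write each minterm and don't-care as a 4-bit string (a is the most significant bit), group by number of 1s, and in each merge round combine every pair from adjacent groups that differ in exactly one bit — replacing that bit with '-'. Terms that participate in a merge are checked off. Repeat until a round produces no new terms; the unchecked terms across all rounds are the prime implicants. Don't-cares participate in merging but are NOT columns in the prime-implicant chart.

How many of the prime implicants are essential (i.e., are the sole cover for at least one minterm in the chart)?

Round 0: 0011✓ 0100✓ 0101✓ 0110✓ 0111✓ 1000✓ 1001✓ 1011✓ 1100✓ 1101✓ 1111✓
Round 1: -011✓ -100✓ -101✓ -111✓ 0-11✓ 01-0✓ 01-1✓ 010-✓ 011-✓ 1-00✓ 1-01✓ 1-11✓ 10-1✓ 100-✓ 11-1✓ 110-✓
Round 2: --11 -1-1 -10- 01-- 1--1 1-0-
PIs = {--11, -1-1, -10-, 01--, 1--1, 1-0-}
Coverage chart:
  m3: --11 ←essential
  m4: -10-,01--
  m5: -1-1,-10-,01--
  m6: 01-- ←essential
  m7: --11,-1-1,01--
  m8: 1-0- ←essential
  m9: 1--1,1-0-
  m11: --11,1--1
  m12: -10-,1-0-
  m15: --11,-1-1,1--1
Essential: --11, 01--, 1-0-

3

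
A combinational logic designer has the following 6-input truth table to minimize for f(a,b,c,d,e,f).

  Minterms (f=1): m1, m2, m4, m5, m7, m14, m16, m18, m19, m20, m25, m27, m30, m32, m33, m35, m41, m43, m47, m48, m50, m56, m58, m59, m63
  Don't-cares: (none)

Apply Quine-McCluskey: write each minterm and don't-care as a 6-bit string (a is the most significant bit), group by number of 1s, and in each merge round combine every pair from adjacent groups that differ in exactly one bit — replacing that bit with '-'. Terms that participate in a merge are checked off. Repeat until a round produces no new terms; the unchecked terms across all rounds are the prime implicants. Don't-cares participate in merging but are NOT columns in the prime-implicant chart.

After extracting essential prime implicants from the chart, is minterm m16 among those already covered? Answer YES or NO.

[col 0] 000001*, 000010*, 000100*, 000101*, 000111*, 001110*, 010000*, 010010*, 010011*, 010100*, 011001*, 011011*, 011110*, 100000*, 100001*, 100011*, 101001*, 101011*, 101111*, 110000*, 110010*, 111000*, 111010*, 111011*, 111111*
[col 1] -00001, -10000*, -10010*, -11011, 0-0010, 0-0100, 0-1110, 000-01, 0001-1, 00010-, 01-011, 010-00, 0100-0*, 01001-, 0110-1, 1-0000, 1-1011*, 1-1111*, 10-001*, 10-011*, 1000-1*, 10000-, 101-11*, 1010-1*, 11-000*, 11-010*, 1100-0*, 111-11*, 1110-0*, 11101-
[col 2] -100-0, 1-1-11, 10-0-1, 11-0-0
Prime implicants: -00001, -100-0, -11011, 0-0010, 0-0100, 0-1110, 000-01, 0001-1, 00010-, 01-011, 010-00, 01001-, 0110-1, 1-0000, 1-1-11, 10-0-1, 10000-, 11-0-0, 11101-
PI chart (minterm → PIs covering it):
  1 | -00001,000-01
  2 | 0-0010  (sole → essential)
  4 | 0-0100,00010-
  5 | 000-01,0001-1,00010-
  7 | 0001-1  (sole → essential)
  14 | 0-1110  (sole → essential)
  16 | -100-0,010-00
  18 | -100-0,0-0010,01001-
  19 | 01-011,01001-
  20 | 0-0100,010-00
  25 | 0110-1  (sole → essential)
  27 | -11011,01-011,0110-1
  30 | 0-1110  (sole → essential)
  32 | 1-0000,10000-
  33 | -00001,10-0-1,10000-
  35 | 10-0-1  (sole → essential)
  41 | 10-0-1  (sole → essential)
  43 | 1-1-11,10-0-1
  47 | 1-1-11  (sole → essential)
  48 | -100-0,1-0000,11-0-0
  50 | -100-0,11-0-0
  56 | 11-0-0  (sole → essential)
  58 | 11-0-0,11101-
  59 | -11011,1-1-11,11101-
  63 | 1-1-11  (sole → essential)
Essential prime implicants: 0-0010, 0-1110, 0001-1, 0110-1, 1-1-11, 10-0-1, 11-0-0

NO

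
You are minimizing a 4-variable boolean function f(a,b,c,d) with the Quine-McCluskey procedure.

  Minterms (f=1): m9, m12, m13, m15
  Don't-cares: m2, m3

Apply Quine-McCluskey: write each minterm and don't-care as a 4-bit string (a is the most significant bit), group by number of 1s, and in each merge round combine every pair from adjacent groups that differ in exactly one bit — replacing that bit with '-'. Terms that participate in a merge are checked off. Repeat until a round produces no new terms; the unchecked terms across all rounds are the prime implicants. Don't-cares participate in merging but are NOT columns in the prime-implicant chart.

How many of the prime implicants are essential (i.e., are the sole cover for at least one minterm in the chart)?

3

size-2^0 implicants → 0010(✓)  0011(✓)  1001(✓)  1100(✓)  1101(✓)  1111(✓)
size-2^1 implicants → 001-  1-01  11-1  110-
Unchecked terms (primes): 001-, 1-01, 11-1, 110-
Minterm coverage:
  m9 ⊆ 1-01 [E]
  m12 ⊆ 110- [E]
  m13 ⊆ 1-01,11-1,110-
  m15 ⊆ 11-1 [E]
E = {1-01, 11-1, 110-}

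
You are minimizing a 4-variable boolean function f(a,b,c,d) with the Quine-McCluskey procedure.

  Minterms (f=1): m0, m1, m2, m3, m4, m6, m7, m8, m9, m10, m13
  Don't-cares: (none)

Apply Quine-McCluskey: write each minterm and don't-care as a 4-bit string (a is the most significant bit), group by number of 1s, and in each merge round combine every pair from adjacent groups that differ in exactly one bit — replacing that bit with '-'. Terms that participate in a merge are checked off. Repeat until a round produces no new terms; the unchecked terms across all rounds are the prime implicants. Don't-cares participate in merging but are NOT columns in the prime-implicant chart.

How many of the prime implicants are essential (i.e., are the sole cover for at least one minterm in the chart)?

4

Round 0: 0000✓ 0001✓ 0010✓ 0011✓ 0100✓ 0110✓ 0111✓ 1000✓ 1001✓ 1010✓ 1101✓
Round 1: -000✓ -001✓ -010✓ 0-00✓ 0-10✓ 0-11✓ 00-0✓ 00-1✓ 000-✓ 001-✓ 01-0✓ 011-✓ 1-01 10-0✓ 100-✓
Round 2: -0-0 -00- 0--0 0-1- 00--
PIs = {-0-0, -00-, 0--0, 0-1-, 00--, 1-01}
Coverage chart:
  m0: -0-0,-00-,0--0,00--
  m1: -00-,00--
  m2: -0-0,0--0,0-1-,00--
  m3: 0-1-,00--
  m4: 0--0 ←essential
  m6: 0--0,0-1-
  m7: 0-1- ←essential
  m8: -0-0,-00-
  m9: -00-,1-01
  m10: -0-0 ←essential
  m13: 1-01 ←essential
Essential: -0-0, 0--0, 0-1-, 1-01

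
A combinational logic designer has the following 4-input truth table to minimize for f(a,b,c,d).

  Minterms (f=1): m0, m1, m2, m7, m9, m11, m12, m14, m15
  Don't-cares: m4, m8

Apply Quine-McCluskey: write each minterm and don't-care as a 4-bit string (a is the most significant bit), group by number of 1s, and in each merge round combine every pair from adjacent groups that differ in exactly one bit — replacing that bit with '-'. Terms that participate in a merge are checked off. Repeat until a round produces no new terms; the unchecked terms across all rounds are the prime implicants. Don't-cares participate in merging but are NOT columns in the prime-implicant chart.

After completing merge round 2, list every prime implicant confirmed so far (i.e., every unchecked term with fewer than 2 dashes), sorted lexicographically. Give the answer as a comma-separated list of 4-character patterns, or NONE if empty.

-111, 00-0, 1-11, 10-1, 11-0, 111-

size-2^0 implicants → 0000(✓)  0001(✓)  0010(✓)  0100(✓)  0111(✓)  1000(✓)  1001(✓)  1011(✓)  1100(✓)  1110(✓)  1111(✓)
size-2^1 implicants → -000(✓)  -001(✓)  -100(✓)  -111  0-00(✓)  00-0  000-(✓)  1-00(✓)  1-11  10-1  100-(✓)  11-0  111-
size-2^2 implicants → --00  -00-
Unchecked terms (primes): --00, -00-, -111, 00-0, 1-11, 10-1, 11-0, 111-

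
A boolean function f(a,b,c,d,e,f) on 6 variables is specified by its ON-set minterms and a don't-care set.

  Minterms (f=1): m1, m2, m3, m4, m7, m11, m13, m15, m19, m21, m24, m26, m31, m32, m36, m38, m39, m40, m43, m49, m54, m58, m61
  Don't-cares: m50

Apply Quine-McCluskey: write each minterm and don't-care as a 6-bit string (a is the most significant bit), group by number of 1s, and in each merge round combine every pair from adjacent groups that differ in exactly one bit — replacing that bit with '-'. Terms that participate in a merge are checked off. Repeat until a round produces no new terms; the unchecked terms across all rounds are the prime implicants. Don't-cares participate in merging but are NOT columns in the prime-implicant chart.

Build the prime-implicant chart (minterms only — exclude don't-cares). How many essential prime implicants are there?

size-2^0 implicants → 000001(✓)  000010(✓)  000011(✓)  000100(✓)  000111(✓)  001011(✓)  001101(✓)  001111(✓)  010011(✓)  010101  011000(✓)  011010(✓)  011111(✓)  100000(✓)  100100(✓)  100110(✓)  100111(✓)  101000(✓)  101011(✓)  110001  110010(✓)  110110(✓)  111010(✓)  111101
size-2^1 implicants → -00100  -00111  -01011  -11010  0-0011  0-1111  00-011(✓)  00-111(✓)  000-11(✓)  0000-1  00001-  001-11(✓)  0011-1  0110-0  1-0110  10-000  100-00  1001-0  10011-  11-010  110-10
size-2^2 implicants → 00--11
Unchecked terms (primes): -00100, -00111, -01011, -11010, 0-0011, 0-1111, 00--11, 0000-1, 00001-, 0011-1, 010101, 0110-0, 1-0110, 10-000, 100-00, 1001-0, 10011-, 11-010, 110-10, 110001, 111101
Minterm coverage:
  m1 ⊆ 0000-1 [E]
  m2 ⊆ 00001- [E]
  m3 ⊆ 0-0011,00--11,0000-1,00001-
  m4 ⊆ -00100 [E]
  m7 ⊆ -00111,00--11
  m11 ⊆ -01011,00--11
  m13 ⊆ 0011-1 [E]
  m15 ⊆ 0-1111,00--11,0011-1
  m19 ⊆ 0-0011 [E]
  m21 ⊆ 010101 [E]
  m24 ⊆ 0110-0 [E]
  m26 ⊆ -11010,0110-0
  m31 ⊆ 0-1111 [E]
  m32 ⊆ 10-000,100-00
  m36 ⊆ -00100,100-00,1001-0
  m38 ⊆ 1-0110,1001-0,10011-
  m39 ⊆ -00111,10011-
  m40 ⊆ 10-000 [E]
  m43 ⊆ -01011 [E]
  m49 ⊆ 110001 [E]
  m54 ⊆ 1-0110,110-10
  m58 ⊆ -11010,11-010
  m61 ⊆ 111101 [E]
E = {-00100, -01011, 0-0011, 0-1111, 0000-1, 00001-, 0011-1, 010101, 0110-0, 10-000, 110001, 111101}

12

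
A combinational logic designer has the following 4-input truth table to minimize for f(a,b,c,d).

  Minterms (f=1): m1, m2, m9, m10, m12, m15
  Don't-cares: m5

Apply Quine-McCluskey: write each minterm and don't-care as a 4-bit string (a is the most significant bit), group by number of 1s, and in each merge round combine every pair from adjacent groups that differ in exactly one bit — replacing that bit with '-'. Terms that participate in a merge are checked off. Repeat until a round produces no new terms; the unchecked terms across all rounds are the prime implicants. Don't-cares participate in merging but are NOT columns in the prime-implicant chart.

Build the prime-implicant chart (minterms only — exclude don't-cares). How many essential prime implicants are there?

[col 0] 0001*, 0010*, 0101*, 1001*, 1010*, 1100, 1111
[col 1] -001, -010, 0-01
Prime implicants: -001, -010, 0-01, 1100, 1111
PI chart (minterm → PIs covering it):
  1 | -001,0-01
  2 | -010  (sole → essential)
  9 | -001  (sole → essential)
  10 | -010  (sole → essential)
  12 | 1100  (sole → essential)
  15 | 1111  (sole → essential)
Essential prime implicants: -001, -010, 1100, 1111

4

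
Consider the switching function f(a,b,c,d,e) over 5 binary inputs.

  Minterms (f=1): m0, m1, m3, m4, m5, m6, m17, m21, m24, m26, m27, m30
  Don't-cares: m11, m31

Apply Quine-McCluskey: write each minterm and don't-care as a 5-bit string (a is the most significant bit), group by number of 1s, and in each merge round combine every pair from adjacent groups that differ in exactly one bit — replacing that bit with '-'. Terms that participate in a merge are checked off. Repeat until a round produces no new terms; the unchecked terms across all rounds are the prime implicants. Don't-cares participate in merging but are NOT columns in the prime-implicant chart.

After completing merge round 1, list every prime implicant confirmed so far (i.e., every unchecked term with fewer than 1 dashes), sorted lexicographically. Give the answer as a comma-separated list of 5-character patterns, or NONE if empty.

NONE

Round 0: 00000✓ 00001✓ 00011✓ 00100✓ 00101✓ 00110✓ 01011✓ 10001✓ 10101✓ 11000✓ 11010✓ 11011✓ 11110✓ 11111✓
Round 1: -0001✓ -0101✓ -1011 0-011 00-00✓ 00-01✓ 000-1 0000-✓ 001-0 0010-✓ 10-01✓ 11-10✓ 11-11✓ 110-0 1101-✓ 1111-✓
Round 2: -0-01 00-0- 11-1-
PIs = {-0-01, -1011, 0-011, 00-0-, 000-1, 001-0, 11-1-, 110-0}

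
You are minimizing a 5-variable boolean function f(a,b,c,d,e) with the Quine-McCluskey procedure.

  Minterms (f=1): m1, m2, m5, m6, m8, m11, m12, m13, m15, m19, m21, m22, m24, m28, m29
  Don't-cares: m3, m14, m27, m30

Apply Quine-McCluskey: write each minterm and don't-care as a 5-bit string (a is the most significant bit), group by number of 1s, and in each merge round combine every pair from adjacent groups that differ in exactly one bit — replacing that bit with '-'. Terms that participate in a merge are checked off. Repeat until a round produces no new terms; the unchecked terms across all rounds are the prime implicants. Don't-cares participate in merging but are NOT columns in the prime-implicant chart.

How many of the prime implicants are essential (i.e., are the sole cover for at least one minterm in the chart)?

size-2^0 implicants → 00001(✓)  00010(✓)  00011(✓)  00101(✓)  00110(✓)  01000(✓)  01011(✓)  01100(✓)  01101(✓)  01110(✓)  01111(✓)  10011(✓)  10101(✓)  10110(✓)  11000(✓)  11011(✓)  11100(✓)  11101(✓)  11110(✓)
size-2^1 implicants → -0011(✓)  -0101(✓)  -0110(✓)  -1000(✓)  -1011(✓)  -1100(✓)  -1101(✓)  -1110(✓)  0-011(✓)  0-101(✓)  0-110(✓)  00-01  00-10  000-1  0001-  01-00(✓)  01-11  011-0(✓)  011-1(✓)  0110-(✓)  0111-(✓)  1-011(✓)  1-101(✓)  1-110(✓)  11-00(✓)  111-0(✓)  1110-(✓)
size-2^2 implicants → --011  --101  --110  -1-00  -11-0  -110-  011--
Unchecked terms (primes): --011, --101, --110, -1-00, -11-0, -110-, 00-01, 00-10, 000-1, 0001-, 01-11, 011--
Minterm coverage:
  m1 ⊆ 00-01,000-1
  m2 ⊆ 00-10,0001-
  m5 ⊆ --101,00-01
  m6 ⊆ --110,00-10
  m8 ⊆ -1-00 [E]
  m11 ⊆ --011,01-11
  m12 ⊆ -1-00,-11-0,-110-,011--
  m13 ⊆ --101,-110-,011--
  m15 ⊆ 01-11,011--
  m19 ⊆ --011 [E]
  m21 ⊆ --101 [E]
  m22 ⊆ --110 [E]
  m24 ⊆ -1-00 [E]
  m28 ⊆ -1-00,-11-0,-110-
  m29 ⊆ --101,-110-
E = {--011, --101, --110, -1-00}

4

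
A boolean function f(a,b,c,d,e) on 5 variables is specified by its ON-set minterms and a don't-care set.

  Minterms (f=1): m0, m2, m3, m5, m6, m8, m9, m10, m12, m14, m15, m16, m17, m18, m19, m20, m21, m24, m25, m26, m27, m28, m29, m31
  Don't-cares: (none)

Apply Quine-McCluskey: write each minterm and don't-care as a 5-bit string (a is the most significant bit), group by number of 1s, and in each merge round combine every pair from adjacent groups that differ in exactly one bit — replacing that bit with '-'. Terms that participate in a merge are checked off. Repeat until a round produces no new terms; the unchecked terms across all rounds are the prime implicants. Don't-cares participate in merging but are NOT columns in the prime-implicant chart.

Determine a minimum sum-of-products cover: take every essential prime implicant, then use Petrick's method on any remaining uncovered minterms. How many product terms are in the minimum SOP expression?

[col 0] 00000*, 00010*, 00011*, 00101*, 00110*, 01000*, 01001*, 01010*, 01100*, 01110*, 01111*, 10000*, 10001*, 10010*, 10011*, 10100*, 10101*, 11000*, 11001*, 11010*, 11011*, 11100*, 11101*, 11111*
[col 1] -0000*, -0010*, -0011*, -0101, -1000*, -1001*, -1010*, -1100*, -1111, 0-000*, 0-010*, 0-110*, 00-10*, 000-0*, 0001-*, 01-00*, 01-10*, 010-0*, 0100-*, 011-0*, 0111-, 1-000*, 1-001*, 1-010*, 1-011*, 1-100*, 1-101*, 10-00*, 10-01*, 100-0*, 100-1*, 1000-*, 1001-*, 1010-*, 11-00*, 11-01*, 11-11*, 110-0*, 110-1*, 1100-*, 1101-*, 111-1*, 1110-*
[col 2] --000*, --010*, -00-0*, -001-, -1-00, -10-0*, -100-, 0--10, 0-0-0*, 01--0, 1--00*, 1--01*, 1-0-0*, 1-0-1*, 1-00-*, 1-01-*, 1-10-*, 10-0-*, 100--*, 11--1, 11-0-*, 110--*
[col 3] --0-0, 1--0-, 1-0--
Prime implicants: --0-0, -001-, -0101, -1-00, -100-, -1111, 0--10, 01--0, 0111-, 1--0-, 1-0--, 11--1
PI chart (minterm → PIs covering it):
  0 | --0-0  (sole → essential)
  2 | --0-0,-001-,0--10
  3 | -001-  (sole → essential)
  5 | -0101  (sole → essential)
  6 | 0--10  (sole → essential)
  8 | --0-0,-1-00,-100-,01--0
  9 | -100-  (sole → essential)
  10 | --0-0,0--10,01--0
  12 | -1-00,01--0
  14 | 0--10,01--0,0111-
  15 | -1111,0111-
  16 | --0-0,1--0-,1-0--
  17 | 1--0-,1-0--
  18 | --0-0,-001-,1-0--
  19 | -001-,1-0--
  20 | 1--0-  (sole → essential)
  21 | -0101,1--0-
  24 | --0-0,-1-00,-100-,1--0-,1-0--
  25 | -100-,1--0-,1-0--,11--1
  26 | --0-0,1-0--
  27 | 1-0--,11--1
  28 | -1-00,1--0-
  29 | 1--0-,11--1
  31 | -1111,11--1
Essential prime implicants: --0-0, -001-, -0101, -100-, 0--10, 1--0-
Petrick residual → -1-00, -1111, 1-0--
Minimum SOP uses 9 PIs: c'e' + b'c'd + b'cd'e + bd'e' + bc'd' + bcde + a'de' + ad' + ac'

9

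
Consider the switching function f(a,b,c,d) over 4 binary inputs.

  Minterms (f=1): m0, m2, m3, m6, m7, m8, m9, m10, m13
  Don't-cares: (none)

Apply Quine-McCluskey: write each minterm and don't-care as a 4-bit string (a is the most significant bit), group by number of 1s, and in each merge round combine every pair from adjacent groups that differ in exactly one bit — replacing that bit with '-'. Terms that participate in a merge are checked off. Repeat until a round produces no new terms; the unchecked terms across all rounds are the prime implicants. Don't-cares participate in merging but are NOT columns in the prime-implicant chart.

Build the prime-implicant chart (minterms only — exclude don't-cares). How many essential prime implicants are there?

Round 0: 0000✓ 0010✓ 0011✓ 0110✓ 0111✓ 1000✓ 1001✓ 1010✓ 1101✓
Round 1: -000✓ -010✓ 0-10✓ 0-11✓ 00-0✓ 001-✓ 011-✓ 1-01 10-0✓ 100-
Round 2: -0-0 0-1-
PIs = {-0-0, 0-1-, 1-01, 100-}
Coverage chart:
  m0: -0-0 ←essential
  m2: -0-0,0-1-
  m3: 0-1- ←essential
  m6: 0-1- ←essential
  m7: 0-1- ←essential
  m8: -0-0,100-
  m9: 1-01,100-
  m10: -0-0 ←essential
  m13: 1-01 ←essential
Essential: -0-0, 0-1-, 1-01

3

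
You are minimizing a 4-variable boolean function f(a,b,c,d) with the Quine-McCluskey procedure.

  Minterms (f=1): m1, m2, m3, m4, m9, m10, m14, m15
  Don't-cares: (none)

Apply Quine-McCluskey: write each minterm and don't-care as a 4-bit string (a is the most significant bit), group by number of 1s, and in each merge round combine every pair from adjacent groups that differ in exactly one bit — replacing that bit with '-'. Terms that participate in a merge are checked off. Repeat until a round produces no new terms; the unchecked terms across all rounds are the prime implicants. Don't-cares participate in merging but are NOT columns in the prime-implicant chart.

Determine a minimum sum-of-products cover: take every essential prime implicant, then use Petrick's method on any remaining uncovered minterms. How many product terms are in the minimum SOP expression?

Round 0: 0001✓ 0010✓ 0011✓ 0100 1001✓ 1010✓ 1110✓ 1111✓
Round 1: -001 -010 00-1 001- 1-10 111-
PIs = {-001, -010, 00-1, 001-, 0100, 1-10, 111-}
Coverage chart:
  m1: -001,00-1
  m2: -010,001-
  m3: 00-1,001-
  m4: 0100 ←essential
  m9: -001 ←essential
  m10: -010,1-10
  m14: 1-10,111-
  m15: 111- ←essential
Essential: -001, 0100, 111-
Petrick residual → -010, 00-1
Min cover (5 terms): b'c'd + b'cd' + a'b'd + a'bc'd' + abc

5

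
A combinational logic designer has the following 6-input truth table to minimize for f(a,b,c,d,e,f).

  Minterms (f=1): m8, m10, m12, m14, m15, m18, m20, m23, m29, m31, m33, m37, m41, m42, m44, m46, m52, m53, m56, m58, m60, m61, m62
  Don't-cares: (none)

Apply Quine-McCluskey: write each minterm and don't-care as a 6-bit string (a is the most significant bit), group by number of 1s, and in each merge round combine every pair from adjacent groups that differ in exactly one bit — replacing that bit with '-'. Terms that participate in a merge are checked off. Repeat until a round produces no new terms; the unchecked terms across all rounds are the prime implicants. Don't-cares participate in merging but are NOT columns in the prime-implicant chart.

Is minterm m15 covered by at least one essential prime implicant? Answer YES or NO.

size-2^0 implicants → 001000(✓)  001010(✓)  001100(✓)  001110(✓)  001111(✓)  010010  010100(✓)  010111(✓)  011101(✓)  011111(✓)  100001(✓)  100101(✓)  101001(✓)  101010(✓)  101100(✓)  101110(✓)  110100(✓)  110101(✓)  111000(✓)  111010(✓)  111100(✓)  111101(✓)  111110(✓)
size-2^1 implicants → -01010(✓)  -01100(✓)  -01110(✓)  -10100  -11101  0-1111  001-00(✓)  001-10(✓)  0010-0(✓)  0011-0(✓)  00111-  01-111  0111-1  1-0101  1-1010(✓)  1-1100(✓)  1-1110(✓)  10-001  100-01  101-10(✓)  1011-0(✓)  11-100(✓)  11-101(✓)  11010-(✓)  111-00(✓)  111-10(✓)  1110-0(✓)  1111-0(✓)  11110-(✓)
size-2^2 implicants → -01-10  -011-0  001--0  1-1-10  1-11-0  11-10-  111--0
Unchecked terms (primes): -01-10, -011-0, -10100, -11101, 0-1111, 001--0, 00111-, 01-111, 010010, 0111-1, 1-0101, 1-1-10, 1-11-0, 10-001, 100-01, 11-10-, 111--0
Minterm coverage:
  m8 ⊆ 001--0 [E]
  m10 ⊆ -01-10,001--0
  m12 ⊆ -011-0,001--0
  m14 ⊆ -01-10,-011-0,001--0,00111-
  m15 ⊆ 0-1111,00111-
  m18 ⊆ 010010 [E]
  m20 ⊆ -10100 [E]
  m23 ⊆ 01-111 [E]
  m29 ⊆ -11101,0111-1
  m31 ⊆ 0-1111,01-111,0111-1
  m33 ⊆ 10-001,100-01
  m37 ⊆ 1-0101,100-01
  m41 ⊆ 10-001 [E]
  m42 ⊆ -01-10,1-1-10
  m44 ⊆ -011-0,1-11-0
  m46 ⊆ -01-10,-011-0,1-1-10,1-11-0
  m52 ⊆ -10100,11-10-
  m53 ⊆ 1-0101,11-10-
  m56 ⊆ 111--0 [E]
  m58 ⊆ 1-1-10,111--0
  m60 ⊆ 1-11-0,11-10-,111--0
  m61 ⊆ -11101,11-10-
  m62 ⊆ 1-1-10,1-11-0,111--0
E = {-10100, 001--0, 01-111, 010010, 10-001, 111--0}

NO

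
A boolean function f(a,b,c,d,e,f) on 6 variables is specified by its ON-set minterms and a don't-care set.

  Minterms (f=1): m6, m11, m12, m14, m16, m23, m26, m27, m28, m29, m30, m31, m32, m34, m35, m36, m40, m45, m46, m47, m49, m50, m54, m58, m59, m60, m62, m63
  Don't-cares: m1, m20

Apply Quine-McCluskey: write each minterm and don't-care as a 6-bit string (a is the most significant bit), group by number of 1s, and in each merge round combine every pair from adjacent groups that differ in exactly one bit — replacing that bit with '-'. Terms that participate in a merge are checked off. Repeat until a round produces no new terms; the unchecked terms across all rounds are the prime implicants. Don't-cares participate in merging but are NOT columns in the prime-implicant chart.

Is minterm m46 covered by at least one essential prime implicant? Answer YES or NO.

NO

Round 0: 000001 000110✓ 001011✓ 001100✓ 001110✓ 010000✓ 010100✓ 010111✓ 011010✓ 011011✓ 011100✓ 011101✓ 011110✓ 011111✓ 100000✓ 100010✓ 100011✓ 100100✓ 101000✓ 101101✓ 101110✓ 101111✓ 110001 110010✓ 110110✓ 111010✓ 111011✓ 111100✓ 111110✓ 111111✓
Round 1: -01110✓ -11010✓ -11011✓ -11100✓ -11110✓ -11111✓ 0-1011 0-1100✓ 0-1110✓ 00-110 0011-0✓ 01-100 01-111 010-00 011-10✓ 011-11✓ 01101-✓ 0111-0✓ 0111-1✓ 01110-✓ 01111-✓ 1-0010 1-1110✓ 1-1111✓ 10-000 100-00 1000-0 10001- 1011-1 10111-✓ 11-010✓ 11-110✓ 110-10✓ 111-10✓ 111-11✓ 11101-✓ 1111-0✓ 11111-✓
Round 2: --1110 -11-10✓ -11-11✓ -1101-✓ -111-0 -1111-✓ 0-11-0 011-1-✓ 0111-- 1-111- 11--10 111-1-✓
Round 3: -11-1-
PIs = {--1110, -11-1-, -111-0, 0-1011, 0-11-0, 00-110, 000001, 01-100, 01-111, 010-00, 0111--, 1-0010, 1-111-, 10-000, 100-00, 1000-0, 10001-, 1011-1, 11--10, 110001}
Coverage chart:
  m6: 00-110 ←essential
  m11: 0-1011 ←essential
  m12: 0-11-0 ←essential
  m14: --1110,0-11-0,00-110
  m16: 010-00 ←essential
  m23: 01-111 ←essential
  m26: -11-1- ←essential
  m27: -11-1-,0-1011
  m28: -111-0,0-11-0,01-100,0111--
  m29: 0111-- ←essential
  m30: --1110,-11-1-,-111-0,0-11-0,0111--
  m31: -11-1-,01-111,0111--
  m32: 10-000,100-00,1000-0
  m34: 1-0010,1000-0,10001-
  m35: 10001- ←essential
  m36: 100-00 ←essential
  m40: 10-000 ←essential
  m45: 1011-1 ←essential
  m46: --1110,1-111-
  m47: 1-111-,1011-1
  m49: 110001 ←essential
  m50: 1-0010,11--10
  m54: 11--10 ←essential
  m58: -11-1-,11--10
  m59: -11-1- ←essential
  m60: -111-0 ←essential
  m62: --1110,-11-1-,-111-0,1-111-,11--10
  m63: -11-1-,1-111-
Essential: -11-1-, -111-0, 0-1011, 0-11-0, 00-110, 01-111, 010-00, 0111--, 10-000, 100-00, 10001-, 1011-1, 11--10, 110001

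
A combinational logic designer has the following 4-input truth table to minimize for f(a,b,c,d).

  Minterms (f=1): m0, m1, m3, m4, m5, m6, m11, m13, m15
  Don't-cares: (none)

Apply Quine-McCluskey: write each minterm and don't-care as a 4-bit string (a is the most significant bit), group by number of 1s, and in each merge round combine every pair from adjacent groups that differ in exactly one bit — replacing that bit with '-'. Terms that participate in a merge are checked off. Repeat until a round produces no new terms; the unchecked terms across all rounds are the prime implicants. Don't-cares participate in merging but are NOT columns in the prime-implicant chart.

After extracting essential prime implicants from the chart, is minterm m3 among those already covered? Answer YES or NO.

[col 0] 0000*, 0001*, 0011*, 0100*, 0101*, 0110*, 1011*, 1101*, 1111*
[col 1] -011, -101, 0-00*, 0-01*, 00-1, 000-*, 01-0, 010-*, 1-11, 11-1
[col 2] 0-0-
Prime implicants: -011, -101, 0-0-, 00-1, 01-0, 1-11, 11-1
PI chart (minterm → PIs covering it):
  0 | 0-0-  (sole → essential)
  1 | 0-0-,00-1
  3 | -011,00-1
  4 | 0-0-,01-0
  5 | -101,0-0-
  6 | 01-0  (sole → essential)
  11 | -011,1-11
  13 | -101,11-1
  15 | 1-11,11-1
Essential prime implicants: 0-0-, 01-0

NO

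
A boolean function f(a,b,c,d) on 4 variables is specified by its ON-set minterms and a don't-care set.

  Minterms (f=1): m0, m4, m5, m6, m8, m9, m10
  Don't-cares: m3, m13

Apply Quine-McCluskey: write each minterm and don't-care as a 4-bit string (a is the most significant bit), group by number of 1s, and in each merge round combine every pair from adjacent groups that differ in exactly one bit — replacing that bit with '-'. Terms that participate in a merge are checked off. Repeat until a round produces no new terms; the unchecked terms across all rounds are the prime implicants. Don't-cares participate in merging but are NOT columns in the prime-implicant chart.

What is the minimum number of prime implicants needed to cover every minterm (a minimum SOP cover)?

5

size-2^0 implicants → 0000(✓)  0011  0100(✓)  0101(✓)  0110(✓)  1000(✓)  1001(✓)  1010(✓)  1101(✓)
size-2^1 implicants → -000  -101  0-00  01-0  010-  1-01  10-0  100-
Unchecked terms (primes): -000, -101, 0-00, 0011, 01-0, 010-, 1-01, 10-0, 100-
Minterm coverage:
  m0 ⊆ -000,0-00
  m4 ⊆ 0-00,01-0,010-
  m5 ⊆ -101,010-
  m6 ⊆ 01-0 [E]
  m8 ⊆ -000,10-0,100-
  m9 ⊆ 1-01,100-
  m10 ⊆ 10-0 [E]
E = {01-0, 10-0}
Petrick residual → -000, -101, 1-01
Cover = b'c'd' + bc'd + a'bd' + ac'd + ab'd'  |cover|=5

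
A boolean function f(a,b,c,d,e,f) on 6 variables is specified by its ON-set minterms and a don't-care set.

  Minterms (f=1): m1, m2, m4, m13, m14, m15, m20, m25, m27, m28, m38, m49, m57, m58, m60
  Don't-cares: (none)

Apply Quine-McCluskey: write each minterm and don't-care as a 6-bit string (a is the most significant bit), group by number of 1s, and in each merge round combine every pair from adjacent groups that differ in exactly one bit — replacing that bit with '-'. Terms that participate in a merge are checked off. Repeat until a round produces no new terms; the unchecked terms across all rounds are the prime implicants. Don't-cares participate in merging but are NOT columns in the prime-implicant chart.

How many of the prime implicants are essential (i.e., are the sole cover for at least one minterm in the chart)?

[col 0] 000001, 000010, 000100*, 001101*, 001110*, 001111*, 010100*, 011001*, 011011*, 011100*, 100110, 110001*, 111001*, 111010, 111100*
[col 1] -11001, -11100, 0-0100, 0011-1, 00111-, 01-100, 0110-1, 11-001
Prime implicants: -11001, -11100, 0-0100, 000001, 000010, 0011-1, 00111-, 01-100, 0110-1, 100110, 11-001, 111010
PI chart (minterm → PIs covering it):
  1 | 000001  (sole → essential)
  2 | 000010  (sole → essential)
  4 | 0-0100  (sole → essential)
  13 | 0011-1  (sole → essential)
  14 | 00111-  (sole → essential)
  15 | 0011-1,00111-
  20 | 0-0100,01-100
  25 | -11001,0110-1
  27 | 0110-1  (sole → essential)
  28 | -11100,01-100
  38 | 100110  (sole → essential)
  49 | 11-001  (sole → essential)
  57 | -11001,11-001
  58 | 111010  (sole → essential)
  60 | -11100  (sole → essential)
Essential prime implicants: -11100, 0-0100, 000001, 000010, 0011-1, 00111-, 0110-1, 100110, 11-001, 111010

10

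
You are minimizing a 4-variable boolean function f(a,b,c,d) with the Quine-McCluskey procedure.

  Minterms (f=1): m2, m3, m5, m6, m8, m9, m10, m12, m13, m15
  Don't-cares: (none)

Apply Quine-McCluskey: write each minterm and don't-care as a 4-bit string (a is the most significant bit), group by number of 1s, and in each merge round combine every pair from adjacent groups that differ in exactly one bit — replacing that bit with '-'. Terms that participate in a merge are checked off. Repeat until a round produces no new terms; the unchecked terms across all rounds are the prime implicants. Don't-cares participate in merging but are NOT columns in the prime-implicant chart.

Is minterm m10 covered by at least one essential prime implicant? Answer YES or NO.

NO

Round 0: 0010✓ 0011✓ 0101✓ 0110✓ 1000✓ 1001✓ 1010✓ 1100✓ 1101✓ 1111✓
Round 1: -010 -101 0-10 001- 1-00✓ 1-01✓ 10-0 100-✓ 11-1 110-✓
Round 2: 1-0-
PIs = {-010, -101, 0-10, 001-, 1-0-, 10-0, 11-1}
Coverage chart:
  m2: -010,0-10,001-
  m3: 001- ←essential
  m5: -101 ←essential
  m6: 0-10 ←essential
  m8: 1-0-,10-0
  m9: 1-0- ←essential
  m10: -010,10-0
  m12: 1-0- ←essential
  m13: -101,1-0-,11-1
  m15: 11-1 ←essential
Essential: -101, 0-10, 001-, 1-0-, 11-1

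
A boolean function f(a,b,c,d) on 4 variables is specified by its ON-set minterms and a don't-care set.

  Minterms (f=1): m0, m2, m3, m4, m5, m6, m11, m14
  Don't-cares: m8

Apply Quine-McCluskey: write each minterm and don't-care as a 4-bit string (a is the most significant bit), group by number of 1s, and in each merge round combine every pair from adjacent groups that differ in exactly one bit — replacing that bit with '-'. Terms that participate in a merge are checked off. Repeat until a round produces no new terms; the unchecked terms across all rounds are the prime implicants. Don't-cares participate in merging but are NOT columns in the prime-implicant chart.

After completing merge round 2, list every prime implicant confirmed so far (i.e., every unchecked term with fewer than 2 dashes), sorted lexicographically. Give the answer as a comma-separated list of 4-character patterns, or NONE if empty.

-000, -011, -110, 001-, 010-

[col 0] 0000*, 0010*, 0011*, 0100*, 0101*, 0110*, 1000*, 1011*, 1110*
[col 1] -000, -011, -110, 0-00*, 0-10*, 00-0*, 001-, 01-0*, 010-
[col 2] 0--0
Prime implicants: -000, -011, -110, 0--0, 001-, 010-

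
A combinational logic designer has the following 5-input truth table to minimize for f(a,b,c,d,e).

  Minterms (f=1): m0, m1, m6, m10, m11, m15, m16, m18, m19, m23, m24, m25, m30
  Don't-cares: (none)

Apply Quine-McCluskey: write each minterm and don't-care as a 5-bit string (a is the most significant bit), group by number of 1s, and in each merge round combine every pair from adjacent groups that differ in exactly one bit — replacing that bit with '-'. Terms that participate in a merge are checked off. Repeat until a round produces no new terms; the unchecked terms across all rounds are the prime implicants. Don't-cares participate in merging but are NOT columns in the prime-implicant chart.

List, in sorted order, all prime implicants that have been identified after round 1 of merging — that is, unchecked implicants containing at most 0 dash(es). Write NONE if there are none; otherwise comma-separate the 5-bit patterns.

00110, 11110

size-2^0 implicants → 00000(✓)  00001(✓)  00110  01010(✓)  01011(✓)  01111(✓)  10000(✓)  10010(✓)  10011(✓)  10111(✓)  11000(✓)  11001(✓)  11110
size-2^1 implicants → -0000  0000-  01-11  0101-  1-000  10-11  100-0  1001-  1100-
Unchecked terms (primes): -0000, 0000-, 00110, 01-11, 0101-, 1-000, 10-11, 100-0, 1001-, 1100-, 11110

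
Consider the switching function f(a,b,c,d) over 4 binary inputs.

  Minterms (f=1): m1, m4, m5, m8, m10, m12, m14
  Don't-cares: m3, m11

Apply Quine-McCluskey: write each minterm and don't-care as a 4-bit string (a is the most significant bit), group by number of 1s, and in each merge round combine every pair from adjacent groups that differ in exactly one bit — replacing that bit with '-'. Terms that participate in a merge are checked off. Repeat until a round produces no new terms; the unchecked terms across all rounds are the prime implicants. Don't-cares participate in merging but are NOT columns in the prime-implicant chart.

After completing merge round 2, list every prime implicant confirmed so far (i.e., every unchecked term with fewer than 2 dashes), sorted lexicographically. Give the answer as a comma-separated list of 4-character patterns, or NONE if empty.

size-2^0 implicants → 0001(✓)  0011(✓)  0100(✓)  0101(✓)  1000(✓)  1010(✓)  1011(✓)  1100(✓)  1110(✓)
size-2^1 implicants → -011  -100  0-01  00-1  010-  1-00(✓)  1-10(✓)  10-0(✓)  101-  11-0(✓)
size-2^2 implicants → 1--0
Unchecked terms (primes): -011, -100, 0-01, 00-1, 010-, 1--0, 101-

-011, -100, 0-01, 00-1, 010-, 101-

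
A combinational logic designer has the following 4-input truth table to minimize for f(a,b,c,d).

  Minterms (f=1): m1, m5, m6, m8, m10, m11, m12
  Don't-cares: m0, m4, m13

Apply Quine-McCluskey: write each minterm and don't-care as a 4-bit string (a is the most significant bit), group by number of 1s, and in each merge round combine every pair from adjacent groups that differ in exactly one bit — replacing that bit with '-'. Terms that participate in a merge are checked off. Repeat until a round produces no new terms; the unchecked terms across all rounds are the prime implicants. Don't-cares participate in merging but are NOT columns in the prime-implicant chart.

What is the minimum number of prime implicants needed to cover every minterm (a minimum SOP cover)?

4

Round 0: 0000✓ 0001✓ 0100✓ 0101✓ 0110✓ 1000✓ 1010✓ 1011✓ 1100✓ 1101✓
Round 1: -000✓ -100✓ -101✓ 0-00✓ 0-01✓ 000-✓ 01-0 010-✓ 1-00✓ 10-0 101- 110-✓
Round 2: --00 -10- 0-0-
PIs = {--00, -10-, 0-0-, 01-0, 10-0, 101-}
Coverage chart:
  m1: 0-0- ←essential
  m5: -10-,0-0-
  m6: 01-0 ←essential
  m8: --00,10-0
  m10: 10-0,101-
  m11: 101- ←essential
  m12: --00,-10-
Essential: 0-0-, 01-0, 101-
Petrick residual → --00
Min cover (4 terms): c'd' + a'c' + a'bd' + ab'c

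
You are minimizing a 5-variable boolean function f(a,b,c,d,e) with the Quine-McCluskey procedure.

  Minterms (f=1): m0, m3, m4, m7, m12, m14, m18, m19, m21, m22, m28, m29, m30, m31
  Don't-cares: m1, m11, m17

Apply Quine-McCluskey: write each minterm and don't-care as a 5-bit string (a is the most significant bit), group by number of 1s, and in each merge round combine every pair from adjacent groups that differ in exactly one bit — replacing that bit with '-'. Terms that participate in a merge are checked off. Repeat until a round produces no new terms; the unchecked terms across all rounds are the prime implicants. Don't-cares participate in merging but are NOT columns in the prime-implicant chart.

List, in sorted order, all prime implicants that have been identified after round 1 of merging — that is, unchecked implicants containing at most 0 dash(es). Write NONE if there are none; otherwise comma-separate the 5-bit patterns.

Round 0: 00000✓ 00001✓ 00011✓ 00100✓ 00111✓ 01011✓ 01100✓ 01110✓ 10001✓ 10010✓ 10011✓ 10101✓ 10110✓ 11100✓ 11101✓ 11110✓ 11111✓
Round 1: -0001✓ -0011✓ -1100✓ -1110✓ 0-011 0-100 00-00 00-11 000-1✓ 0000- 011-0✓ 1-101 1-110 10-01 10-10 100-1✓ 1001- 111-0✓ 111-1✓ 1110-✓ 1111-✓
Round 2: -00-1 -11-0 111--
PIs = {-00-1, -11-0, 0-011, 0-100, 00-00, 00-11, 0000-, 1-101, 1-110, 10-01, 10-10, 1001-, 111--}

NONE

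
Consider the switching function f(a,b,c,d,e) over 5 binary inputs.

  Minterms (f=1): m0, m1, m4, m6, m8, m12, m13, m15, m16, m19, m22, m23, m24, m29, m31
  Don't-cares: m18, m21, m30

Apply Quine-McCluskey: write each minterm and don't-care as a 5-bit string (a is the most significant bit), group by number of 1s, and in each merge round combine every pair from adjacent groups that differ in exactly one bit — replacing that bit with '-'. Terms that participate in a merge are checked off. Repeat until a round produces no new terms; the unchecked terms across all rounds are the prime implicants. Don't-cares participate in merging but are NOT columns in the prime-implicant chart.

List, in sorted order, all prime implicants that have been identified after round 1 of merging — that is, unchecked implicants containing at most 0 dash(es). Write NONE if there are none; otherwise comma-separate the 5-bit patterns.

[col 0] 00000*, 00001*, 00100*, 00110*, 01000*, 01100*, 01101*, 01111*, 10000*, 10010*, 10011*, 10101*, 10110*, 10111*, 11000*, 11101*, 11110*, 11111*
[col 1] -0000*, -0110, -1000*, -1101*, -1111*, 0-000*, 0-100*, 00-00*, 0000-, 001-0, 01-00*, 011-1*, 0110-, 1-000*, 1-101*, 1-110*, 1-111*, 10-10*, 10-11*, 100-0, 1001-*, 101-1*, 1011-*, 111-1*, 1111-*
[col 2] --000, -11-1, 0--00, 1-1-1, 1-11-, 10-1-
Prime implicants: --000, -0110, -11-1, 0--00, 0000-, 001-0, 0110-, 1-1-1, 1-11-, 10-1-, 100-0

NONE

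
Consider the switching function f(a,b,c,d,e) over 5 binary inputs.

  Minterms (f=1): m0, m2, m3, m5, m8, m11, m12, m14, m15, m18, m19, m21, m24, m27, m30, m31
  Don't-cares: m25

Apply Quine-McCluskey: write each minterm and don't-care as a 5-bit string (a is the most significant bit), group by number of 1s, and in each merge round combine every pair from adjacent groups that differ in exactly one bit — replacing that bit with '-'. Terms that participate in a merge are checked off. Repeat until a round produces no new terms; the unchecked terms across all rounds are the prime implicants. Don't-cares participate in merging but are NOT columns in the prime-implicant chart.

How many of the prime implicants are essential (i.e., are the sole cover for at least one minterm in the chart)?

size-2^0 implicants → 00000(✓)  00010(✓)  00011(✓)  00101(✓)  01000(✓)  01011(✓)  01100(✓)  01110(✓)  01111(✓)  10010(✓)  10011(✓)  10101(✓)  11000(✓)  11001(✓)  11011(✓)  11110(✓)  11111(✓)
size-2^1 implicants → -0010(✓)  -0011(✓)  -0101  -1000  -1011(✓)  -1110(✓)  -1111(✓)  0-000  0-011(✓)  000-0  0001-(✓)  01-00  01-11(✓)  011-0  0111-(✓)  1-011(✓)  1001-(✓)  11-11(✓)  110-1  1100-  1111-(✓)
size-2^2 implicants → --011  -001-  -1-11  -111-
Unchecked terms (primes): --011, -001-, -0101, -1-11, -1000, -111-, 0-000, 000-0, 01-00, 011-0, 110-1, 1100-
Minterm coverage:
  m0 ⊆ 0-000,000-0
  m2 ⊆ -001-,000-0
  m3 ⊆ --011,-001-
  m5 ⊆ -0101 [E]
  m8 ⊆ -1000,0-000,01-00
  m11 ⊆ --011,-1-11
  m12 ⊆ 01-00,011-0
  m14 ⊆ -111-,011-0
  m15 ⊆ -1-11,-111-
  m18 ⊆ -001- [E]
  m19 ⊆ --011,-001-
  m21 ⊆ -0101 [E]
  m24 ⊆ -1000,1100-
  m27 ⊆ --011,-1-11,110-1
  m30 ⊆ -111- [E]
  m31 ⊆ -1-11,-111-
E = {-001-, -0101, -111-}

3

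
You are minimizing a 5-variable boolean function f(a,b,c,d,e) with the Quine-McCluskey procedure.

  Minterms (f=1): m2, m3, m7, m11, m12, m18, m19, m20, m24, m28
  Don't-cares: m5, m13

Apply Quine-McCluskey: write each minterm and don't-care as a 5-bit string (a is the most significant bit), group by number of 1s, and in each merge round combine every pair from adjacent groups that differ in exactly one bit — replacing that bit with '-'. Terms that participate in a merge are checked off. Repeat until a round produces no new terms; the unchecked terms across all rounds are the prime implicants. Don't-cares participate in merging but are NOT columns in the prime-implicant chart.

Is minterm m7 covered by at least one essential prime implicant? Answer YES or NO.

NO

size-2^0 implicants → 00010(✓)  00011(✓)  00101(✓)  00111(✓)  01011(✓)  01100(✓)  01101(✓)  10010(✓)  10011(✓)  10100(✓)  11000(✓)  11100(✓)
size-2^1 implicants → -0010(✓)  -0011(✓)  -1100  0-011  0-101  00-11  0001-(✓)  001-1  0110-  1-100  1001-(✓)  11-00
size-2^2 implicants → -001-
Unchecked terms (primes): -001-, -1100, 0-011, 0-101, 00-11, 001-1, 0110-, 1-100, 11-00
Minterm coverage:
  m2 ⊆ -001- [E]
  m3 ⊆ -001-,0-011,00-11
  m7 ⊆ 00-11,001-1
  m11 ⊆ 0-011 [E]
  m12 ⊆ -1100,0110-
  m18 ⊆ -001- [E]
  m19 ⊆ -001- [E]
  m20 ⊆ 1-100 [E]
  m24 ⊆ 11-00 [E]
  m28 ⊆ -1100,1-100,11-00
E = {-001-, 0-011, 1-100, 11-00}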